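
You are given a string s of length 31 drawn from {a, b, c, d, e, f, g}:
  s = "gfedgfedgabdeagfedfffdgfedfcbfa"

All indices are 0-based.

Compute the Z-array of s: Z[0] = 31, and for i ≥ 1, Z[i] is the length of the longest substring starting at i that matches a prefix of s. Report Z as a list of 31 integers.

Z[0]=31
i=1: outside box; Z[1]=0
i=2: outside box; Z[2]=0
i=3: outside box; Z[3]=0
i=4: outside box; Z[4]=5 grow→box=[4,9)
i=5: min(r-i=4, Z[1]=0)=0; Z[5]=0
i=6: min(r-i=3, Z[2]=0)=0; Z[6]=0
i=7: min(r-i=2, Z[3]=0)=0; Z[7]=0
i=8: min(r-i=1, Z[4]=5)=1; Z[8]=1
i=9: outside box; Z[9]=0
i=10: outside box; Z[10]=0
i=11: outside box; Z[11]=0
i=12: outside box; Z[12]=0
i=13: outside box; Z[13]=0
i=14: outside box; Z[14]=4 grow→box=[14,18)
i=15: min(r-i=3, Z[1]=0)=0; Z[15]=0
i=16: min(r-i=2, Z[2]=0)=0; Z[16]=0
i=17: min(r-i=1, Z[3]=0)=0; Z[17]=0
i=18: outside box; Z[18]=0
i=19: outside box; Z[19]=0
i=20: outside box; Z[20]=0
i=21: outside box; Z[21]=0
i=22: outside box; Z[22]=4 grow→box=[22,26)
i=23: min(r-i=3, Z[1]=0)=0; Z[23]=0
i=24: min(r-i=2, Z[2]=0)=0; Z[24]=0
i=25: min(r-i=1, Z[3]=0)=0; Z[25]=0
i=26: outside box; Z[26]=0
i=27: outside box; Z[27]=0
i=28: outside box; Z[28]=0
i=29: outside box; Z[29]=0
i=30: outside box; Z[30]=0

[31, 0, 0, 0, 5, 0, 0, 0, 1, 0, 0, 0, 0, 0, 4, 0, 0, 0, 0, 0, 0, 0, 4, 0, 0, 0, 0, 0, 0, 0, 0]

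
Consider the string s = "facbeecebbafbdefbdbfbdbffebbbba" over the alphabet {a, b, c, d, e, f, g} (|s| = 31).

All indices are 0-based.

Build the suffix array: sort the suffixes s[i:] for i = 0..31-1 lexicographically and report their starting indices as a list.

sorted suffixes:
  #0 SA[0]=30  'a'
  #1 SA[1]=1  'acbeecebbafbdefbdbfbdbffebbbba'
  #2 SA[2]=10  'afbdefbdbfbdbffebbbba'
  #3 SA[3]=29  'ba'
  #4 SA[4]=9  'bafbdefbdbfbdbffebbbba'
  #5 SA[5]=28  'bba'
  #6 SA[6]=8  'bbafbdefbdbfbdbffebbbba'
  #7 SA[7]=27  'bbba'
  #8 SA[8]=26  'bbbba'
  #9 SA[9]=16  'bdbfbdbffebbbba'
  #10 SA[10]=20  'bdbffebbbba'
  #11 SA[11]=12  'bdefbdbfbdbffebbbba'
  #12 SA[12]=3  'beecebbafbdefbdbfbdbffebbbba'
  #13 SA[13]=18  'bfbdbffebbbba'
  #14 SA[14]=22  'bffebbbba'
  #15 SA[15]=2  'cbeecebbafbdefbdbfbdbffebbbba'
  #16 SA[16]=6  'cebbafbdefbdbfbdbffebbbba'
  #17 SA[17]=17  'dbfbdbffebbbba'
  #18 SA[18]=21  'dbffebbbba'
  #19 SA[19]=13  'defbdbfbdbffebbbba'
  #20 SA[20]=7  'ebbafbdefbdbfbdbffebbbba'
  #21 SA[21]=25  'ebbbba'
  #22 SA[22]=5  'ecebbafbdefbdbfbdbffebbbba'
  #23 SA[23]=4  'eecebbafbdefbdbfbdbffebbbba'
  #24 SA[24]=14  'efbdbfbdbffebbbba'
  #25 SA[25]=0  'facbeecebbafbdefbdbfbdbffebbbba'
  #26 SA[26]=15  'fbdbfbdbffebbbba'
  #27 SA[27]=19  'fbdbffebbbba'
  #28 SA[28]=11  'fbdefbdbfbdbffebbbba'
  #29 SA[29]=24  'febbbba'
  #30 SA[30]=23  'ffebbbba'

[30, 1, 10, 29, 9, 28, 8, 27, 26, 16, 20, 12, 3, 18, 22, 2, 6, 17, 21, 13, 7, 25, 5, 4, 14, 0, 15, 19, 11, 24, 23]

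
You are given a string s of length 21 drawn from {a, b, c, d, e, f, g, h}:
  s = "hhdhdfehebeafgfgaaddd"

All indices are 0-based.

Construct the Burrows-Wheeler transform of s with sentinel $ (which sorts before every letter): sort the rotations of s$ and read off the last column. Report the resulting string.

dgaeeddahhbhfdgaffdhe$

rank  rotation                last
    0  $hhdhdfehebeafgfgaaddd  d
    1  aaddd$hhdhdfehebeafgfg  g
    2  addd$hhdhdfehebeafgfga  a
    3  afgfgaaddd$hhdhdfehebe  e
    4  beafgfgaaddd$hhdhdfehe  e
    5  d$hhdhdfehebeafgfgaadd  d
    6  dd$hhdhdfehebeafgfgaad  d
    7  ddd$hhdhdfehebeafgfgaa  a
    8  dfehebeafgfgaaddd$hhdh  h
    9  dhdfehebeafgfgaaddd$hh  h
   10  eafgfgaaddd$hhdhdfeheb  b
   11  ebeafgfgaaddd$hhdhdfeh  h
   12  ehebeafgfgaaddd$hhdhdf  f
   13  fehebeafgfgaaddd$hhdhd  d
   14  fgaaddd$hhdhdfehebeafg  g
   15  fgfgaaddd$hhdhdfehebea  a
   16  gaaddd$hhdhdfehebeafgf  f
   17  gfgaaddd$hhdhdfehebeaf  f
   18  hdfehebeafgfgaaddd$hhd  d
   19  hdhdfehebeafgfgaaddd$h  h
   20  hebeafgfgaaddd$hhdhdfe  e
   21  hhdhdfehebeafgfgaaddd$  $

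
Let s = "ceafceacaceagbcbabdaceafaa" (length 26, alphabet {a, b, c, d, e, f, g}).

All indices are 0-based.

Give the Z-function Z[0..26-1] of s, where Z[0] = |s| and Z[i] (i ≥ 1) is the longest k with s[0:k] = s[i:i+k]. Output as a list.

Z[0]=26
i=1: outside box; Z[1]=0
i=2: outside box; Z[2]=0
i=3: outside box; Z[3]=0
i=4: outside box; Z[4]=3 grow→box=[4,7)
i=5: min(r-i=2, Z[1]=0)=0; Z[5]=0
i=6: min(r-i=1, Z[2]=0)=0; Z[6]=0
i=7: outside box; Z[7]=1 grow→box=[7,8)
i=8: outside box; Z[8]=0
i=9: outside box; Z[9]=3 grow→box=[9,12)
i=10: min(r-i=2, Z[1]=0)=0; Z[10]=0
i=11: min(r-i=1, Z[2]=0)=0; Z[11]=0
i=12: outside box; Z[12]=0
i=13: outside box; Z[13]=0
i=14: outside box; Z[14]=1 grow→box=[14,15)
i=15: outside box; Z[15]=0
i=16: outside box; Z[16]=0
i=17: outside box; Z[17]=0
i=18: outside box; Z[18]=0
i=19: outside box; Z[19]=0
i=20: outside box; Z[20]=4 grow→box=[20,24)
i=21: min(r-i=3, Z[1]=0)=0; Z[21]=0
i=22: min(r-i=2, Z[2]=0)=0; Z[22]=0
i=23: min(r-i=1, Z[3]=0)=0; Z[23]=0
i=24: outside box; Z[24]=0
i=25: outside box; Z[25]=0

[26, 0, 0, 0, 3, 0, 0, 1, 0, 3, 0, 0, 0, 0, 1, 0, 0, 0, 0, 0, 4, 0, 0, 0, 0, 0]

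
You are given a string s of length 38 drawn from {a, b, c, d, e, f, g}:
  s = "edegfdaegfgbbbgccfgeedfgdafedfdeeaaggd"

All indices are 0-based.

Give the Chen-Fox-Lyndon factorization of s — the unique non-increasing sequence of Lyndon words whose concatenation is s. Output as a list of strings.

emit factor 1: 'e' (i=0, period=1)
emit factor 2: 'degf' (i=1, period=4)
emit factor 3: 'd' (i=5, period=1)
emit factor 4: 'aegfgbbbgccfgeedfgdafedfdee' (i=6, period=27)
emit factor 5: 'aaggd' (i=33, period=5)

["e", "degf", "d", "aegfgbbbgccfgeedfgdafedfdee", "aaggd"]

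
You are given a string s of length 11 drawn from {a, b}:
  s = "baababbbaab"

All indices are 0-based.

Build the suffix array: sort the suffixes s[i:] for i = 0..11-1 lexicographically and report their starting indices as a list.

rank | idx | suffix
   0 |   8 | aab
   1 |   1 | aababbbaab
   2 |   9 | ab
   3 |   2 | ababbbaab
   4 |   4 | abbbaab
   5 |  10 | b
   6 |   7 | baab
   7 |   0 | baababbbaab
   8 |   3 | babbbaab
   9 |   6 | bbaab
  10 |   5 | bbbaab

[8, 1, 9, 2, 4, 10, 7, 0, 3, 6, 5]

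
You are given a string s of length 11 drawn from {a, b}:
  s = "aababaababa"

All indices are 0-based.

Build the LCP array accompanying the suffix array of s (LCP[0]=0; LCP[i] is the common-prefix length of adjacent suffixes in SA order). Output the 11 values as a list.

[0, 1, 6, 1, 3, 3, 5, 0, 2, 2, 4]

rank→(start, suffix):
  0 → (10, 'a')
  1 → (5, 'aababa')
  2 → (0, 'aababaababa')
  3 → (8, 'aba')
  4 → (3, 'abaababa')
  5 → (6, 'ababa')
  6 → (1, 'ababaababa')
  7 → (9, 'ba')
  8 → (4, 'baababa')
  9 → (7, 'baba')
  10 → (2, 'babaababa')

SA = [10, 5, 0, 8, 3, 6, 1, 9, 4, 7, 2]
rank  pair      lcp
   1  s[10:],s[5:]  1  'a'
   2  s[5:],s[0:]  6  'aababa'
   3  s[0:],s[8:]  1  'a'
   4  s[8:],s[3:]  3  'aba'
   5  s[3:],s[6:]  3  'aba'
   6  s[6:],s[1:]  5  'ababa'
   7  s[1:],s[9:]  0  ''
   8  s[9:],s[4:]  2  'ba'
   9  s[4:],s[7:]  2  'ba'
  10  s[7:],s[2:]  4  'baba'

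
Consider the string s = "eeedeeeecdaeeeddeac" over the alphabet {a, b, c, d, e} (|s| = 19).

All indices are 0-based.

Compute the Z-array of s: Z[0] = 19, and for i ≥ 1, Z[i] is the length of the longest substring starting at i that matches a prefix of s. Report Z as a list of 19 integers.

[19, 2, 1, 0, 3, 3, 2, 1, 0, 0, 0, 4, 2, 1, 0, 0, 1, 0, 0]

Z[0]=19
i=1: fresh scan; Z[1]=2 grow→box=[1,3)
i=2: min(r-i=1, Z[1]=2)=1; Z[2]=1
i=3: fresh scan; Z[3]=0
i=4: fresh scan; Z[4]=3 grow→box=[4,7)
i=5: min(r-i=2, Z[1]=2)=2; Z[5]=3 grow→box=[5,8)
i=6: min(r-i=2, Z[1]=2)=2; Z[6]=2
i=7: min(r-i=1, Z[2]=1)=1; Z[7]=1
i=8: fresh scan; Z[8]=0
i=9: fresh scan; Z[9]=0
i=10: fresh scan; Z[10]=0
i=11: fresh scan; Z[11]=4 grow→box=[11,15)
i=12: min(r-i=3, Z[1]=2)=2; Z[12]=2
i=13: min(r-i=2, Z[2]=1)=1; Z[13]=1
i=14: min(r-i=1, Z[3]=0)=0; Z[14]=0
i=15: fresh scan; Z[15]=0
i=16: fresh scan; Z[16]=1 grow→box=[16,17)
i=17: fresh scan; Z[17]=0
i=18: fresh scan; Z[18]=0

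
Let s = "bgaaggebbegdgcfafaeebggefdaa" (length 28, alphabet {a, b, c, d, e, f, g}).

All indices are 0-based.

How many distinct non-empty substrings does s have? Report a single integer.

rank→(start, suffix):
  0 → (27, 'a')
  1 → (26, 'aa')
  2 → (2, 'aaggebbegdgcfafaeebggefdaa')
  3 → (17, 'aeebggefdaa')
  4 → (15, 'afaeebggefdaa')
  5 → (3, 'aggebbegdgcfafaeebggefdaa')
  6 → (7, 'bbegdgcfafaeebggefdaa')
  7 → (8, 'begdgcfafaeebggefdaa')
  8 → (0, 'bgaaggebbegdgcfafaeebggefdaa')
  9 → (20, 'bggefdaa')
  10 → (13, 'cfafaeebggefdaa')
  11 → (25, 'daa')
  12 → (11, 'dgcfafaeebggefdaa')
  13 → (6, 'ebbegdgcfafaeebggefdaa')
  14 → (19, 'ebggefdaa')
  15 → (18, 'eebggefdaa')
  16 → (23, 'efdaa')
  17 → (9, 'egdgcfafaeebggefdaa')
  18 → (16, 'faeebggefdaa')
  19 → (14, 'fafaeebggefdaa')
  20 → (24, 'fdaa')
  21 → (1, 'gaaggebbegdgcfafaeebggefdaa')
  22 → (12, 'gcfafaeebggefdaa')
  23 → (10, 'gdgcfafaeebggefdaa')
  24 → (5, 'gebbegdgcfafaeebggefdaa')
  25 → (22, 'gefdaa')
  26 → (4, 'ggebbegdgcfafaeebggefdaa')
  27 → (21, 'ggefdaa')

SA = [27, 26, 2, 17, 15, 3, 7, 8, 0, 20, 13, 25, 11, 6, 19, 18, 23, 9, 16, 14, 24, 1, 12, 10, 5, 22, 4, 21]
rank  pair      lcp
   1  s[27:],s[26:]  1  'a'
   2  s[26:],s[2:]  2  'aa'
   3  s[2:],s[17:]  1  'a'
   4  s[17:],s[15:]  1  'a'
   5  s[15:],s[3:]  1  'a'
   6  s[3:],s[7:]  0  ''
   7  s[7:],s[8:]  1  'b'
   8  s[8:],s[0:]  1  'b'
   9  s[0:],s[20:]  2  'bg'
  10  s[20:],s[13:]  0  ''
  11  s[13:],s[25:]  0  ''
  12  s[25:],s[11:]  1  'd'
  13  s[11:],s[6:]  0  ''
  14  s[6:],s[19:]  2  'eb'
  15  s[19:],s[18:]  1  'e'
  16  s[18:],s[23:]  1  'e'
  17  s[23:],s[9:]  1  'e'
  18  s[9:],s[16:]  0  ''
  19  s[16:],s[14:]  2  'fa'
  20  s[14:],s[24:]  1  'f'
  21  s[24:],s[1:]  0  ''
  22  s[1:],s[12:]  1  'g'
  23  s[12:],s[10:]  1  'g'
  24  s[10:],s[5:]  1  'g'
  25  s[5:],s[22:]  2  'ge'
  26  s[22:],s[4:]  1  'g'
  27  s[4:],s[21:]  3  'gge'

n(n+1)/2 = 28·29/2 = 406
Σ LCP = 0 + 1 + 2 + 1 + 1 + 1 + 0 + 1 + 1 + 2 + 0 + 0 + 1 + 0 + 2 + 1 + 1 + 1 + 0 + 2 + 1 + 0 + 1 + 1 + 1 + 2 + 1 + 3 = 28
distinct = 406 − 28 = 378

378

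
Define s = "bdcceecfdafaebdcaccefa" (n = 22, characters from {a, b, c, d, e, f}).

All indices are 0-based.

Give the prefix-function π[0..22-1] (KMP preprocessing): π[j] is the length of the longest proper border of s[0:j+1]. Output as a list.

π[0] = 0
j=1 s[j]='d': π[1]=0 (border '')
j=2 s[j]='c': π[2]=0 (border '')
j=3 s[j]='c': π[3]=0 (border '')
j=4 s[j]='e': π[4]=0 (border '')
j=5 s[j]='e': π[5]=0 (border '')
j=6 s[j]='c': π[6]=0 (border '')
j=7 s[j]='f': π[7]=0 (border '')
j=8 s[j]='d': π[8]=0 (border '')
j=9 s[j]='a': π[9]=0 (border '')
j=10 s[j]='f': π[10]=0 (border '')
j=11 s[j]='a': π[11]=0 (border '')
j=12 s[j]='e': π[12]=0 (border '')
j=13 s[j]='b': π[13]=1 (border 'b')
j=14 s[j]='d': π[14]=2 (border 'bd')
j=15 s[j]='c': π[15]=3 (border 'bdc')
j=16 s[j]='a': k: 3→0; π[16]=0 (border '')
j=17 s[j]='c': π[17]=0 (border '')
j=18 s[j]='c': π[18]=0 (border '')
j=19 s[j]='e': π[19]=0 (border '')
j=20 s[j]='f': π[20]=0 (border '')
j=21 s[j]='a': π[21]=0 (border '')

[0, 0, 0, 0, 0, 0, 0, 0, 0, 0, 0, 0, 0, 1, 2, 3, 0, 0, 0, 0, 0, 0]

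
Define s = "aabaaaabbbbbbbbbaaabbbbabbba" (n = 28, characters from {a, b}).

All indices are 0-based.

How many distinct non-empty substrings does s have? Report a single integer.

309

rank | idx | suffix
   0 |  27 | a
   1 |   3 | aaaabbbbbbbbbaaabbbbabbba
   2 |  16 | aaabbbbabbba
   3 |   4 | aaabbbbbbbbbaaabbbbabbba
   4 |   0 | aabaaaabbbbbbbbbaaabbbbabbba
   5 |  17 | aabbbbabbba
   6 |   5 | aabbbbbbbbbaaabbbbabbba
   7 |   1 | abaaaabbbbbbbbbaaabbbbabbba
   8 |  23 | abbba
   9 |  18 | abbbbabbba
  10 |   6 | abbbbbbbbbaaabbbbabbba
  11 |  26 | ba
  12 |   2 | baaaabbbbbbbbbaaabbbbabbba
  13 |  15 | baaabbbbabbba
  14 |  22 | babbba
  15 |  25 | bba
  16 |  14 | bbaaabbbbabbba
  17 |  21 | bbabbba
  18 |  24 | bbba
  19 |  13 | bbbaaabbbbabbba
  20 |  20 | bbbabbba
  21 |  12 | bbbbaaabbbbabbba
  22 |  19 | bbbbabbba
  23 |  11 | bbbbbaaabbbbabbba
  24 |  10 | bbbbbbaaabbbbabbba
  25 |   9 | bbbbbbbaaabbbbabbba
  26 |   8 | bbbbbbbbaaabbbbabbba
  27 |   7 | bbbbbbbbbaaabbbbabbba

SA = [27, 3, 16, 4, 0, 17, 5, 1, 23, 18, 6, 26, 2, 15, 22, 25, 14, 21, 24, 13, 20, 12, 19, 11, 10, 9, 8, 7]
i: (SA[i-1],SA[i]) lcp shared
  1: (27,3) 1 'a'
  2: (3,16) 3 'aaa'
  3: (16,4) 7 'aaabbbb'
  4: (4,0) 2 'aa'
  5: (0,17) 3 'aab'
  6: (17,5) 6 'aabbbb'
  7: (5,1) 1 'a'
  8: (1,23) 2 'ab'
  9: (23,18) 4 'abbb'
  10: (18,6) 5 'abbbb'
  11: (6,26) 0 ''
  12: (26,2) 2 'ba'
  13: (2,15) 4 'baaa'
  14: (15,22) 2 'ba'
  15: (22,25) 1 'b'
  16: (25,14) 3 'bba'
  17: (14,21) 3 'bba'
  18: (21,24) 2 'bb'
  19: (24,13) 4 'bbba'
  20: (13,20) 4 'bbba'
  21: (20,12) 3 'bbb'
  22: (12,19) 5 'bbbba'
  23: (19,11) 4 'bbbb'
  24: (11,10) 5 'bbbbb'
  25: (10,9) 6 'bbbbbb'
  26: (9,8) 7 'bbbbbbb'
  27: (8,7) 8 'bbbbbbbb'

n(n+1)/2 = 28·29/2 = 406
Σ LCP = 0 + 1 + 3 + 7 + 2 + 3 + 6 + 1 + 2 + 4 + 5 + 0 + 2 + 4 + 2 + 1 + 3 + 3 + 2 + 4 + 4 + 3 + 5 + 4 + 5 + 6 + 7 + 8 = 97
distinct = 406 − 97 = 309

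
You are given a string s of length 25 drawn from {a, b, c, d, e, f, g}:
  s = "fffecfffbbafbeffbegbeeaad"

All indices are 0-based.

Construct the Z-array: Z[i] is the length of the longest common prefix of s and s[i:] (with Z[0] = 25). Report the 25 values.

[25, 2, 1, 0, 0, 3, 2, 1, 0, 0, 0, 1, 0, 0, 2, 1, 0, 0, 0, 0, 0, 0, 0, 0, 0]

Z[0]=25
i=1: fresh scan; Z[1]=2 extend→box=[1,3)
i=2: min(r-i=1, Z[1]=2)=1; Z[2]=1
i=3: fresh scan; Z[3]=0
i=4: fresh scan; Z[4]=0
i=5: fresh scan; Z[5]=3 extend→box=[5,8)
i=6: min(r-i=2, Z[1]=2)=2; Z[6]=2
i=7: min(r-i=1, Z[2]=1)=1; Z[7]=1
i=8: fresh scan; Z[8]=0
i=9: fresh scan; Z[9]=0
i=10: fresh scan; Z[10]=0
i=11: fresh scan; Z[11]=1 extend→box=[11,12)
i=12: fresh scan; Z[12]=0
i=13: fresh scan; Z[13]=0
i=14: fresh scan; Z[14]=2 extend→box=[14,16)
i=15: min(r-i=1, Z[1]=2)=1; Z[15]=1
i=16: fresh scan; Z[16]=0
i=17: fresh scan; Z[17]=0
i=18: fresh scan; Z[18]=0
i=19: fresh scan; Z[19]=0
i=20: fresh scan; Z[20]=0
i=21: fresh scan; Z[21]=0
i=22: fresh scan; Z[22]=0
i=23: fresh scan; Z[23]=0
i=24: fresh scan; Z[24]=0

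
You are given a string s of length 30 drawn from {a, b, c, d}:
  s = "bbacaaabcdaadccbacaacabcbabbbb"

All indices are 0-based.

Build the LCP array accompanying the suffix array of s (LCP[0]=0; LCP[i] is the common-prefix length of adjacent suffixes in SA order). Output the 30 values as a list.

rank→(start, suffix):
  0 → (4, 'aaabcdaadccbacaacabcbabbbb')
  1 → (5, 'aabcdaadccbacaacabcbabbbb')
  2 → (18, 'aacabcbabbbb')
  3 → (10, 'aadccbacaacabcbabbbb')
  4 → (25, 'abbbb')
  5 → (21, 'abcbabbbb')
  6 → (6, 'abcdaadccbacaacabcbabbbb')
  7 → (2, 'acaaabcdaadccbacaacabcbabbbb')
  8 → (16, 'acaacabcbabbbb')
  9 → (19, 'acabcbabbbb')
  10 → (11, 'adccbacaacabcbabbbb')
  11 → (29, 'b')
  12 → (24, 'babbbb')
  13 → (1, 'bacaaabcdaadccbacaacabcbabbbb')
  14 → (15, 'bacaacabcbabbbb')
  15 → (28, 'bb')
  16 → (0, 'bbacaaabcdaadccbacaacabcbabbbb')
  17 → (27, 'bbb')
  18 → (26, 'bbbb')
  19 → (22, 'bcbabbbb')
  20 → (7, 'bcdaadccbacaacabcbabbbb')
  21 → (3, 'caaabcdaadccbacaacabcbabbbb')
  22 → (17, 'caacabcbabbbb')
  23 → (20, 'cabcbabbbb')
  24 → (23, 'cbabbbb')
  25 → (14, 'cbacaacabcbabbbb')
  26 → (13, 'ccbacaacabcbabbbb')
  27 → (8, 'cdaadccbacaacabcbabbbb')
  28 → (9, 'daadccbacaacabcbabbbb')
  29 → (12, 'dccbacaacabcbabbbb')

SA = [4, 5, 18, 10, 25, 21, 6, 2, 16, 19, 11, 29, 24, 1, 15, 28, 0, 27, 26, 22, 7, 3, 17, 20, 23, 14, 13, 8, 9, 12]
rank  pair      lcp
   1  s[4:],s[5:]  2  'aa'
   2  s[5:],s[18:]  2  'aa'
   3  s[18:],s[10:]  2  'aa'
   4  s[10:],s[25:]  1  'a'
   5  s[25:],s[21:]  2  'ab'
   6  s[21:],s[6:]  3  'abc'
   7  s[6:],s[2:]  1  'a'
   8  s[2:],s[16:]  4  'acaa'
   9  s[16:],s[19:]  3  'aca'
  10  s[19:],s[11:]  1  'a'
  11  s[11:],s[29:]  0  ''
  12  s[29:],s[24:]  1  'b'
  13  s[24:],s[1:]  2  'ba'
  14  s[1:],s[15:]  5  'bacaa'
  15  s[15:],s[28:]  1  'b'
  16  s[28:],s[0:]  2  'bb'
  17  s[0:],s[27:]  2  'bb'
  18  s[27:],s[26:]  3  'bbb'
  19  s[26:],s[22:]  1  'b'
  20  s[22:],s[7:]  2  'bc'
  21  s[7:],s[3:]  0  ''
  22  s[3:],s[17:]  3  'caa'
  23  s[17:],s[20:]  2  'ca'
  24  s[20:],s[23:]  1  'c'
  25  s[23:],s[14:]  3  'cba'
  26  s[14:],s[13:]  1  'c'
  27  s[13:],s[8:]  1  'c'
  28  s[8:],s[9:]  0  ''
  29  s[9:],s[12:]  1  'd'

[0, 2, 2, 2, 1, 2, 3, 1, 4, 3, 1, 0, 1, 2, 5, 1, 2, 2, 3, 1, 2, 0, 3, 2, 1, 3, 1, 1, 0, 1]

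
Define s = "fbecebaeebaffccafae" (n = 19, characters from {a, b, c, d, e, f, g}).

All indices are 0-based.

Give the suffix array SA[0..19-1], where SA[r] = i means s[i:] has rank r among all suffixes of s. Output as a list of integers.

[17, 6, 15, 10, 5, 9, 1, 14, 13, 3, 18, 4, 8, 2, 7, 16, 0, 12, 11]

rank | idx | suffix
   0 |  17 | ae
   1 |   6 | aeebaffccafae
   2 |  15 | afae
   3 |  10 | affccafae
   4 |   5 | baeebaffccafae
   5 |   9 | baffccafae
   6 |   1 | becebaeebaffccafae
   7 |  14 | cafae
   8 |  13 | ccafae
   9 |   3 | cebaeebaffccafae
  10 |  18 | e
  11 |   4 | ebaeebaffccafae
  12 |   8 | ebaffccafae
  13 |   2 | ecebaeebaffccafae
  14 |   7 | eebaffccafae
  15 |  16 | fae
  16 |   0 | fbecebaeebaffccafae
  17 |  12 | fccafae
  18 |  11 | ffccafae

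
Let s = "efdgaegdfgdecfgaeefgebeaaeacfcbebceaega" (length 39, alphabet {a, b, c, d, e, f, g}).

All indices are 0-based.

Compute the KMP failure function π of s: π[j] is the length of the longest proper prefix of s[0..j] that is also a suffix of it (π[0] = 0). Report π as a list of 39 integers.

π[0] = 0
j=1 s[j]='f': π[1]=0 (border '')
j=2 s[j]='d': π[2]=0 (border '')
j=3 s[j]='g': π[3]=0 (border '')
j=4 s[j]='a': π[4]=0 (border '')
j=5 s[j]='e': π[5]=1 (border 'e')
j=6 s[j]='g': k: 1→0; π[6]=0 (border '')
j=7 s[j]='d': π[7]=0 (border '')
j=8 s[j]='f': π[8]=0 (border '')
j=9 s[j]='g': π[9]=0 (border '')
j=10 s[j]='d': π[10]=0 (border '')
j=11 s[j]='e': π[11]=1 (border 'e')
j=12 s[j]='c': k: 1→0; π[12]=0 (border '')
j=13 s[j]='f': π[13]=0 (border '')
j=14 s[j]='g': π[14]=0 (border '')
j=15 s[j]='a': π[15]=0 (border '')
j=16 s[j]='e': π[16]=1 (border 'e')
j=17 s[j]='e': k: 1→0; π[17]=1 (border 'e')
j=18 s[j]='f': π[18]=2 (border 'ef')
j=19 s[j]='g': k: 2→0; π[19]=0 (border '')
j=20 s[j]='e': π[20]=1 (border 'e')
j=21 s[j]='b': k: 1→0; π[21]=0 (border '')
j=22 s[j]='e': π[22]=1 (border 'e')
j=23 s[j]='a': k: 1→0; π[23]=0 (border '')
j=24 s[j]='a': π[24]=0 (border '')
j=25 s[j]='e': π[25]=1 (border 'e')
j=26 s[j]='a': k: 1→0; π[26]=0 (border '')
j=27 s[j]='c': π[27]=0 (border '')
j=28 s[j]='f': π[28]=0 (border '')
j=29 s[j]='c': π[29]=0 (border '')
j=30 s[j]='b': π[30]=0 (border '')
j=31 s[j]='e': π[31]=1 (border 'e')
j=32 s[j]='b': k: 1→0; π[32]=0 (border '')
j=33 s[j]='c': π[33]=0 (border '')
j=34 s[j]='e': π[34]=1 (border 'e')
j=35 s[j]='a': k: 1→0; π[35]=0 (border '')
j=36 s[j]='e': π[36]=1 (border 'e')
j=37 s[j]='g': k: 1→0; π[37]=0 (border '')
j=38 s[j]='a': π[38]=0 (border '')

[0, 0, 0, 0, 0, 1, 0, 0, 0, 0, 0, 1, 0, 0, 0, 0, 1, 1, 2, 0, 1, 0, 1, 0, 0, 1, 0, 0, 0, 0, 0, 1, 0, 0, 1, 0, 1, 0, 0]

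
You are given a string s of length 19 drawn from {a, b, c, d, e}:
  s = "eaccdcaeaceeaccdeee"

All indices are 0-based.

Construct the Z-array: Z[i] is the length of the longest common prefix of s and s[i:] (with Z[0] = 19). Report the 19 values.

Z[0]=19
i=1: i≥r, start 0; Z[1]=0
i=2: i≥r, start 0; Z[2]=0
i=3: i≥r, start 0; Z[3]=0
i=4: i≥r, start 0; Z[4]=0
i=5: i≥r, start 0; Z[5]=0
i=6: i≥r, start 0; Z[6]=0
i=7: i≥r, start 0; Z[7]=3 scan→box=[7,10)
i=8: min(r-i=2, Z[1]=0)=0; Z[8]=0
i=9: min(r-i=1, Z[2]=0)=0; Z[9]=0
i=10: i≥r, start 0; Z[10]=1 scan→box=[10,11)
i=11: i≥r, start 0; Z[11]=5 scan→box=[11,16)
i=12: min(r-i=4, Z[1]=0)=0; Z[12]=0
i=13: min(r-i=3, Z[2]=0)=0; Z[13]=0
i=14: min(r-i=2, Z[3]=0)=0; Z[14]=0
i=15: min(r-i=1, Z[4]=0)=0; Z[15]=0
i=16: i≥r, start 0; Z[16]=1 scan→box=[16,17)
i=17: i≥r, start 0; Z[17]=1 scan→box=[17,18)
i=18: i≥r, start 0; Z[18]=1 scan→box=[18,19)

[19, 0, 0, 0, 0, 0, 0, 3, 0, 0, 1, 5, 0, 0, 0, 0, 1, 1, 1]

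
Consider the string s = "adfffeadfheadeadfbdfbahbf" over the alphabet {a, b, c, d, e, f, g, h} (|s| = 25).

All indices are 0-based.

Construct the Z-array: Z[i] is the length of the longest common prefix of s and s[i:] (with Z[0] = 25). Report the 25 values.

Z[0]=25
i=1: outside box; Z[1]=0
i=2: outside box; Z[2]=0
i=3: outside box; Z[3]=0
i=4: outside box; Z[4]=0
i=5: outside box; Z[5]=0
i=6: outside box; Z[6]=3 grow→box=[6,9)
i=7: min(r-i=2, Z[1]=0)=0; Z[7]=0
i=8: min(r-i=1, Z[2]=0)=0; Z[8]=0
i=9: outside box; Z[9]=0
i=10: outside box; Z[10]=0
i=11: outside box; Z[11]=2 grow→box=[11,13)
i=12: min(r-i=1, Z[1]=0)=0; Z[12]=0
i=13: outside box; Z[13]=0
i=14: outside box; Z[14]=3 grow→box=[14,17)
i=15: min(r-i=2, Z[1]=0)=0; Z[15]=0
i=16: min(r-i=1, Z[2]=0)=0; Z[16]=0
i=17: outside box; Z[17]=0
i=18: outside box; Z[18]=0
i=19: outside box; Z[19]=0
i=20: outside box; Z[20]=0
i=21: outside box; Z[21]=1 grow→box=[21,22)
i=22: outside box; Z[22]=0
i=23: outside box; Z[23]=0
i=24: outside box; Z[24]=0

[25, 0, 0, 0, 0, 0, 3, 0, 0, 0, 0, 2, 0, 0, 3, 0, 0, 0, 0, 0, 0, 1, 0, 0, 0]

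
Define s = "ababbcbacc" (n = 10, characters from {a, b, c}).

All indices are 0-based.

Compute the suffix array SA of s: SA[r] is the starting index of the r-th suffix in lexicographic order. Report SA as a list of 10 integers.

rank | idx | suffix
   0 |   0 | ababbcbacc
   1 |   2 | abbcbacc
   2 |   7 | acc
   3 |   1 | babbcbacc
   4 |   6 | bacc
   5 |   3 | bbcbacc
   6 |   4 | bcbacc
   7 |   9 | c
   8 |   5 | cbacc
   9 |   8 | cc

[0, 2, 7, 1, 6, 3, 4, 9, 5, 8]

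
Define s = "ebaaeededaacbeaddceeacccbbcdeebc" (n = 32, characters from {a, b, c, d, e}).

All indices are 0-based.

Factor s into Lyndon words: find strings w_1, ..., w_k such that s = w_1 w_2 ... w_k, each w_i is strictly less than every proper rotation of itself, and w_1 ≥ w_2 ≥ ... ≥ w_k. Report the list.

["e", "b", "aaeeded", "aacbeaddceeacccbbcdeebc"]

emit factor 1: 'e' (i=0, period=1)
emit factor 2: 'b' (i=1, period=1)
emit factor 3: 'aaeeded' (i=2, period=7)
emit factor 4: 'aacbeaddceeacccbbcdeebc' (i=9, period=23)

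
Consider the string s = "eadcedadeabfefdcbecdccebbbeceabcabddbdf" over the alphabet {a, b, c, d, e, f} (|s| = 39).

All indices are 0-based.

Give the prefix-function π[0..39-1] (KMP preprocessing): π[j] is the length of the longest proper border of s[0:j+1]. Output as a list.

π[0] = 0
j=1 s[j]='a': π[1]=0 (border '')
j=2 s[j]='d': π[2]=0 (border '')
j=3 s[j]='c': π[3]=0 (border '')
j=4 s[j]='e': π[4]=1 (border 'e')
j=5 s[j]='d': k: 1→0; π[5]=0 (border '')
j=6 s[j]='a': π[6]=0 (border '')
j=7 s[j]='d': π[7]=0 (border '')
j=8 s[j]='e': π[8]=1 (border 'e')
j=9 s[j]='a': π[9]=2 (border 'ea')
j=10 s[j]='b': k: 2→0; π[10]=0 (border '')
j=11 s[j]='f': π[11]=0 (border '')
j=12 s[j]='e': π[12]=1 (border 'e')
j=13 s[j]='f': k: 1→0; π[13]=0 (border '')
j=14 s[j]='d': π[14]=0 (border '')
j=15 s[j]='c': π[15]=0 (border '')
j=16 s[j]='b': π[16]=0 (border '')
j=17 s[j]='e': π[17]=1 (border 'e')
j=18 s[j]='c': k: 1→0; π[18]=0 (border '')
j=19 s[j]='d': π[19]=0 (border '')
j=20 s[j]='c': π[20]=0 (border '')
j=21 s[j]='c': π[21]=0 (border '')
j=22 s[j]='e': π[22]=1 (border 'e')
j=23 s[j]='b': k: 1→0; π[23]=0 (border '')
j=24 s[j]='b': π[24]=0 (border '')
j=25 s[j]='b': π[25]=0 (border '')
j=26 s[j]='e': π[26]=1 (border 'e')
j=27 s[j]='c': k: 1→0; π[27]=0 (border '')
j=28 s[j]='e': π[28]=1 (border 'e')
j=29 s[j]='a': π[29]=2 (border 'ea')
j=30 s[j]='b': k: 2→0; π[30]=0 (border '')
j=31 s[j]='c': π[31]=0 (border '')
j=32 s[j]='a': π[32]=0 (border '')
j=33 s[j]='b': π[33]=0 (border '')
j=34 s[j]='d': π[34]=0 (border '')
j=35 s[j]='d': π[35]=0 (border '')
j=36 s[j]='b': π[36]=0 (border '')
j=37 s[j]='d': π[37]=0 (border '')
j=38 s[j]='f': π[38]=0 (border '')

[0, 0, 0, 0, 1, 0, 0, 0, 1, 2, 0, 0, 1, 0, 0, 0, 0, 1, 0, 0, 0, 0, 1, 0, 0, 0, 1, 0, 1, 2, 0, 0, 0, 0, 0, 0, 0, 0, 0]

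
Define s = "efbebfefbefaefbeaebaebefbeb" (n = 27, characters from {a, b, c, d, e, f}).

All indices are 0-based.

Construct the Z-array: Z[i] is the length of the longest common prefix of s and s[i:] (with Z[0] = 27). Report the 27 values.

Z[0]=27
i=1: fresh scan; Z[1]=0
i=2: fresh scan; Z[2]=0
i=3: fresh scan; Z[3]=1 grow→box=[3,4)
i=4: fresh scan; Z[4]=0
i=5: fresh scan; Z[5]=0
i=6: fresh scan; Z[6]=4 grow→box=[6,10)
i=7: min(r-i=3, Z[1]=0)=0; Z[7]=0
i=8: min(r-i=2, Z[2]=0)=0; Z[8]=0
i=9: min(r-i=1, Z[3]=1)=1; Z[9]=2 grow→box=[9,11)
i=10: min(r-i=1, Z[1]=0)=0; Z[10]=0
i=11: fresh scan; Z[11]=0
i=12: fresh scan; Z[12]=4 grow→box=[12,16)
i=13: min(r-i=3, Z[1]=0)=0; Z[13]=0
i=14: min(r-i=2, Z[2]=0)=0; Z[14]=0
i=15: min(r-i=1, Z[3]=1)=1; Z[15]=1
i=16: fresh scan; Z[16]=0
i=17: fresh scan; Z[17]=1 grow→box=[17,18)
i=18: fresh scan; Z[18]=0
i=19: fresh scan; Z[19]=0
i=20: fresh scan; Z[20]=1 grow→box=[20,21)
i=21: fresh scan; Z[21]=0
i=22: fresh scan; Z[22]=5 grow→box=[22,27)
i=23: min(r-i=4, Z[1]=0)=0; Z[23]=0
i=24: min(r-i=3, Z[2]=0)=0; Z[24]=0
i=25: min(r-i=2, Z[3]=1)=1; Z[25]=1
i=26: min(r-i=1, Z[4]=0)=0; Z[26]=0

[27, 0, 0, 1, 0, 0, 4, 0, 0, 2, 0, 0, 4, 0, 0, 1, 0, 1, 0, 0, 1, 0, 5, 0, 0, 1, 0]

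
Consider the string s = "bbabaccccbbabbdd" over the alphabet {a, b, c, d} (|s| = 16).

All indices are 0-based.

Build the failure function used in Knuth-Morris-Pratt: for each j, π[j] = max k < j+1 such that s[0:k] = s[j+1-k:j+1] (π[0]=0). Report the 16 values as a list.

[0, 1, 0, 1, 0, 0, 0, 0, 0, 1, 2, 3, 4, 2, 0, 0]

π[0] = 0
j=1 s[j]='b': π[1]=1 (border 'b')
j=2 s[j]='a': k: 1→0; π[2]=0 (border '')
j=3 s[j]='b': π[3]=1 (border 'b')
j=4 s[j]='a': k: 1→0; π[4]=0 (border '')
j=5 s[j]='c': π[5]=0 (border '')
j=6 s[j]='c': π[6]=0 (border '')
j=7 s[j]='c': π[7]=0 (border '')
j=8 s[j]='c': π[8]=0 (border '')
j=9 s[j]='b': π[9]=1 (border 'b')
j=10 s[j]='b': π[10]=2 (border 'bb')
j=11 s[j]='a': π[11]=3 (border 'bba')
j=12 s[j]='b': π[12]=4 (border 'bbab')
j=13 s[j]='b': k: 4→1; π[13]=2 (border 'bb')
j=14 s[j]='d': k: 2→1→0; π[14]=0 (border '')
j=15 s[j]='d': π[15]=0 (border '')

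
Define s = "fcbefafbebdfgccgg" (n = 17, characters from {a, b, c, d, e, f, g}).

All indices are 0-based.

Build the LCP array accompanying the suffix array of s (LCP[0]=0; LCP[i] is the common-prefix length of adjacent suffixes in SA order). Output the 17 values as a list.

[0, 0, 1, 2, 0, 1, 1, 0, 0, 1, 0, 1, 1, 1, 0, 1, 1]

rank→(start, suffix):
  0 → (5, 'afbebdfgccgg')
  1 → (9, 'bdfgccgg')
  2 → (7, 'bebdfgccgg')
  3 → (2, 'befafbebdfgccgg')
  4 → (1, 'cbefafbebdfgccgg')
  5 → (13, 'ccgg')
  6 → (14, 'cgg')
  7 → (10, 'dfgccgg')
  8 → (8, 'ebdfgccgg')
  9 → (3, 'efafbebdfgccgg')
  10 → (4, 'fafbebdfgccgg')
  11 → (6, 'fbebdfgccgg')
  12 → (0, 'fcbefafbebdfgccgg')
  13 → (11, 'fgccgg')
  14 → (16, 'g')
  15 → (12, 'gccgg')
  16 → (15, 'gg')

SA = [5, 9, 7, 2, 1, 13, 14, 10, 8, 3, 4, 6, 0, 11, 16, 12, 15]
[i] adj suffixes → lcp
  [1] 5/9 → 0 ('')
  [2] 9/7 → 1 ('b')
  [3] 7/2 → 2 ('be')
  [4] 2/1 → 0 ('')
  [5] 1/13 → 1 ('c')
  [6] 13/14 → 1 ('c')
  [7] 14/10 → 0 ('')
  [8] 10/8 → 0 ('')
  [9] 8/3 → 1 ('e')
  [10] 3/4 → 0 ('')
  [11] 4/6 → 1 ('f')
  [12] 6/0 → 1 ('f')
  [13] 0/11 → 1 ('f')
  [14] 11/16 → 0 ('')
  [15] 16/12 → 1 ('g')
  [16] 12/15 → 1 ('g')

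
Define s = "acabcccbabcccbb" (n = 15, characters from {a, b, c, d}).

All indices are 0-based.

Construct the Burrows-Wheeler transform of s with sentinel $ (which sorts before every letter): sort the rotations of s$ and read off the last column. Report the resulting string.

rank  rotation          last
    0  $acabcccbabcccbb  b
    1  abcccbabcccbb$ac  c
    2  abcccbb$acabcccb  b
    3  acabcccbabcccbb$  $
    4  b$acabcccbabcccb  b
    5  babcccbb$acabccc  c
    6  bb$acabcccbabccc  c
    7  bcccbabcccbb$aca  a
    8  bcccbb$acabcccba  a
    9  cabcccbabcccbb$a  a
   10  cbabcccbb$acabcc  c
   11  cbb$acabcccbabcc  c
   12  ccbabcccbb$acabc  c
   13  ccbb$acabcccbabc  c
   14  cccbabcccbb$acab  b
   15  cccbb$acabcccbab  b

bcb$bccaaaccccbb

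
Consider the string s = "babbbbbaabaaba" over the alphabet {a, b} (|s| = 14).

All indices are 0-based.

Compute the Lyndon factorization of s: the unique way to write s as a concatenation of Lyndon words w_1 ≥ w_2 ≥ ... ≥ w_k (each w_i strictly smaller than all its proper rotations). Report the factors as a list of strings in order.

["b", "abbbbb", "aab", "aab", "a"]

emit factor 1: 'b' (i=0, period=1)
emit factor 2: 'abbbbb' (i=1, period=6)
emit factor 3: 'aab' (i=7, period=3)
emit factor 4: 'aab' (i=10, period=3)
emit factor 5: 'a' (i=13, period=1)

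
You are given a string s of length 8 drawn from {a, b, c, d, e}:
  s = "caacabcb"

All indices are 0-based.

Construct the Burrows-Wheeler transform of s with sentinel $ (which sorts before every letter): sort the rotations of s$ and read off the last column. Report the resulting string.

rank  rotation   last
    0  $caacabcb  b
    1  aacabcb$c  c
    2  abcb$caac  c
    3  acabcb$ca  a
    4  b$caacabc  c
    5  bcb$caaca  a
    6  caacabcb$  $
    7  cabcb$caa  a
    8  cb$caacab  b

bccaca$ab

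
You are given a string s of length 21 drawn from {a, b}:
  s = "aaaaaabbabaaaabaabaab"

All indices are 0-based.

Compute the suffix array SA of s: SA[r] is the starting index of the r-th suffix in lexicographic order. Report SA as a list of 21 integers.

rank→(start, suffix):
  0 → (0, 'aaaaaabbabaaaabaabaab')
  1 → (1, 'aaaaabbabaaaabaabaab')
  2 → (10, 'aaaabaabaab')
  3 → (2, 'aaaabbabaaaabaabaab')
  4 → (11, 'aaabaabaab')
  5 → (3, 'aaabbabaaaabaabaab')
  6 → (18, 'aab')
  7 → (15, 'aabaab')
  8 → (12, 'aabaabaab')
  9 → (4, 'aabbabaaaabaabaab')
  10 → (19, 'ab')
  11 → (8, 'abaaaabaabaab')
  12 → (16, 'abaab')
  13 → (13, 'abaabaab')
  14 → (5, 'abbabaaaabaabaab')
  15 → (20, 'b')
  16 → (9, 'baaaabaabaab')
  17 → (17, 'baab')
  18 → (14, 'baabaab')
  19 → (7, 'babaaaabaabaab')
  20 → (6, 'bbabaaaabaabaab')

[0, 1, 10, 2, 11, 3, 18, 15, 12, 4, 19, 8, 16, 13, 5, 20, 9, 17, 14, 7, 6]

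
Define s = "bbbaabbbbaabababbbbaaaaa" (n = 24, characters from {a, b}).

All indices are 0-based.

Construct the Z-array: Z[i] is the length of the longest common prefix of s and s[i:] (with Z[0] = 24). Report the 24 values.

[24, 2, 1, 0, 0, 3, 6, 2, 1, 0, 0, 1, 0, 1, 0, 3, 5, 2, 1, 0, 0, 0, 0, 0]

Z[0]=24
i=1: fresh scan; Z[1]=2 grow→box=[1,3)
i=2: min(r-i=1, Z[1]=2)=1; Z[2]=1
i=3: fresh scan; Z[3]=0
i=4: fresh scan; Z[4]=0
i=5: fresh scan; Z[5]=3 grow→box=[5,8)
i=6: min(r-i=2, Z[1]=2)=2; Z[6]=6 grow→box=[6,12)
i=7: min(r-i=5, Z[1]=2)=2; Z[7]=2
i=8: min(r-i=4, Z[2]=1)=1; Z[8]=1
i=9: min(r-i=3, Z[3]=0)=0; Z[9]=0
i=10: min(r-i=2, Z[4]=0)=0; Z[10]=0
i=11: min(r-i=1, Z[5]=3)=1; Z[11]=1
i=12: fresh scan; Z[12]=0
i=13: fresh scan; Z[13]=1 grow→box=[13,14)
i=14: fresh scan; Z[14]=0
i=15: fresh scan; Z[15]=3 grow→box=[15,18)
i=16: min(r-i=2, Z[1]=2)=2; Z[16]=5 grow→box=[16,21)
i=17: min(r-i=4, Z[1]=2)=2; Z[17]=2
i=18: min(r-i=3, Z[2]=1)=1; Z[18]=1
i=19: min(r-i=2, Z[3]=0)=0; Z[19]=0
i=20: min(r-i=1, Z[4]=0)=0; Z[20]=0
i=21: fresh scan; Z[21]=0
i=22: fresh scan; Z[22]=0
i=23: fresh scan; Z[23]=0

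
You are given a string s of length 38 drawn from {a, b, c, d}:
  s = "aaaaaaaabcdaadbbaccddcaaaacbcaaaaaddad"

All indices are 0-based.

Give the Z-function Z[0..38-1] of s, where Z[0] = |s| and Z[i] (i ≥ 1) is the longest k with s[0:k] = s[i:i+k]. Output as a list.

Z[0]=38
i=1: i≥r, start 0; Z[1]=7 scan→box=[1,8)
i=2: min(r-i=6, Z[1]=7)=6; Z[2]=6
i=3: min(r-i=5, Z[2]=6)=5; Z[3]=5
i=4: min(r-i=4, Z[3]=5)=4; Z[4]=4
i=5: min(r-i=3, Z[4]=4)=3; Z[5]=3
i=6: min(r-i=2, Z[5]=3)=2; Z[6]=2
i=7: min(r-i=1, Z[6]=2)=1; Z[7]=1
i=8: i≥r, start 0; Z[8]=0
i=9: i≥r, start 0; Z[9]=0
i=10: i≥r, start 0; Z[10]=0
i=11: i≥r, start 0; Z[11]=2 scan→box=[11,13)
i=12: min(r-i=1, Z[1]=7)=1; Z[12]=1
i=13: i≥r, start 0; Z[13]=0
i=14: i≥r, start 0; Z[14]=0
i=15: i≥r, start 0; Z[15]=0
i=16: i≥r, start 0; Z[16]=1 scan→box=[16,17)
i=17: i≥r, start 0; Z[17]=0
i=18: i≥r, start 0; Z[18]=0
i=19: i≥r, start 0; Z[19]=0
i=20: i≥r, start 0; Z[20]=0
i=21: i≥r, start 0; Z[21]=0
i=22: i≥r, start 0; Z[22]=4 scan→box=[22,26)
i=23: min(r-i=3, Z[1]=7)=3; Z[23]=3
i=24: min(r-i=2, Z[2]=6)=2; Z[24]=2
i=25: min(r-i=1, Z[3]=5)=1; Z[25]=1
i=26: i≥r, start 0; Z[26]=0
i=27: i≥r, start 0; Z[27]=0
i=28: i≥r, start 0; Z[28]=0
i=29: i≥r, start 0; Z[29]=5 scan→box=[29,34)
i=30: min(r-i=4, Z[1]=7)=4; Z[30]=4
i=31: min(r-i=3, Z[2]=6)=3; Z[31]=3
i=32: min(r-i=2, Z[3]=5)=2; Z[32]=2
i=33: min(r-i=1, Z[4]=4)=1; Z[33]=1
i=34: i≥r, start 0; Z[34]=0
i=35: i≥r, start 0; Z[35]=0
i=36: i≥r, start 0; Z[36]=1 scan→box=[36,37)
i=37: i≥r, start 0; Z[37]=0

[38, 7, 6, 5, 4, 3, 2, 1, 0, 0, 0, 2, 1, 0, 0, 0, 1, 0, 0, 0, 0, 0, 4, 3, 2, 1, 0, 0, 0, 5, 4, 3, 2, 1, 0, 0, 1, 0]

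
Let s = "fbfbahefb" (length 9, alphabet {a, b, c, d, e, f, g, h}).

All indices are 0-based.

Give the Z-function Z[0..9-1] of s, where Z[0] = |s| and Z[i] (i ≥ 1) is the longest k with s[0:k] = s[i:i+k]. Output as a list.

Z[0]=9
i=1: fresh scan; Z[1]=0
i=2: fresh scan; Z[2]=2 grow→box=[2,4)
i=3: min(r-i=1, Z[1]=0)=0; Z[3]=0
i=4: fresh scan; Z[4]=0
i=5: fresh scan; Z[5]=0
i=6: fresh scan; Z[6]=0
i=7: fresh scan; Z[7]=2 grow→box=[7,9)
i=8: min(r-i=1, Z[1]=0)=0; Z[8]=0

[9, 0, 2, 0, 0, 0, 0, 2, 0]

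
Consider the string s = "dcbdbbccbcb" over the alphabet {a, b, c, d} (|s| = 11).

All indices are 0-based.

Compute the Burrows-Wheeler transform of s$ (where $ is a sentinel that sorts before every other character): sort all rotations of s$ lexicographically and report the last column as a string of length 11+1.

bcdcbcbcdbb$

rank  rotation      last
    0  $dcbdbbccbcb  b
    1  b$dcbdbbccbc  c
    2  bbccbcb$dcbd  d
    3  bcb$dcbdbbcc  c
    4  bccbcb$dcbdb  b
    5  bdbbccbcb$dc  c
    6  cb$dcbdbbccb  b
    7  cbcb$dcbdbbc  c
    8  cbdbbccbcb$d  d
    9  ccbcb$dcbdbb  b
   10  dbbccbcb$dcb  b
   11  dcbdbbccbcb$  $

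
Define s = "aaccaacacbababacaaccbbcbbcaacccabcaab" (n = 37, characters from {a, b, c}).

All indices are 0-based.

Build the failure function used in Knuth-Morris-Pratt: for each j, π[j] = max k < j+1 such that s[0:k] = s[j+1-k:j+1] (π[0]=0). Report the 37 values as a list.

[0, 1, 0, 0, 1, 2, 3, 1, 0, 0, 1, 0, 1, 0, 1, 0, 1, 2, 3, 4, 0, 0, 0, 0, 0, 0, 1, 2, 3, 4, 0, 1, 0, 0, 1, 2, 0]

π[0] = 0
j=1 s[j]='a': π[1]=1 (border 'a')
j=2 s[j]='c': k: 1→0; π[2]=0 (border '')
j=3 s[j]='c': π[3]=0 (border '')
j=4 s[j]='a': π[4]=1 (border 'a')
j=5 s[j]='a': π[5]=2 (border 'aa')
j=6 s[j]='c': π[6]=3 (border 'aac')
j=7 s[j]='a': k: 3→0; π[7]=1 (border 'a')
j=8 s[j]='c': k: 1→0; π[8]=0 (border '')
j=9 s[j]='b': π[9]=0 (border '')
j=10 s[j]='a': π[10]=1 (border 'a')
j=11 s[j]='b': k: 1→0; π[11]=0 (border '')
j=12 s[j]='a': π[12]=1 (border 'a')
j=13 s[j]='b': k: 1→0; π[13]=0 (border '')
j=14 s[j]='a': π[14]=1 (border 'a')
j=15 s[j]='c': k: 1→0; π[15]=0 (border '')
j=16 s[j]='a': π[16]=1 (border 'a')
j=17 s[j]='a': π[17]=2 (border 'aa')
j=18 s[j]='c': π[18]=3 (border 'aac')
j=19 s[j]='c': π[19]=4 (border 'aacc')
j=20 s[j]='b': k: 4→0; π[20]=0 (border '')
j=21 s[j]='b': π[21]=0 (border '')
j=22 s[j]='c': π[22]=0 (border '')
j=23 s[j]='b': π[23]=0 (border '')
j=24 s[j]='b': π[24]=0 (border '')
j=25 s[j]='c': π[25]=0 (border '')
j=26 s[j]='a': π[26]=1 (border 'a')
j=27 s[j]='a': π[27]=2 (border 'aa')
j=28 s[j]='c': π[28]=3 (border 'aac')
j=29 s[j]='c': π[29]=4 (border 'aacc')
j=30 s[j]='c': k: 4→0; π[30]=0 (border '')
j=31 s[j]='a': π[31]=1 (border 'a')
j=32 s[j]='b': k: 1→0; π[32]=0 (border '')
j=33 s[j]='c': π[33]=0 (border '')
j=34 s[j]='a': π[34]=1 (border 'a')
j=35 s[j]='a': π[35]=2 (border 'aa')
j=36 s[j]='b': k: 2→1→0; π[36]=0 (border '')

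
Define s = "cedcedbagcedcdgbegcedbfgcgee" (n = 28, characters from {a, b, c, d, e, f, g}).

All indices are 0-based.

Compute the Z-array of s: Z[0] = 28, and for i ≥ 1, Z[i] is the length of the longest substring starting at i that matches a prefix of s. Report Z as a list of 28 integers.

Z[0]=28
i=1: fresh scan; Z[1]=0
i=2: fresh scan; Z[2]=0
i=3: fresh scan; Z[3]=3 scan→box=[3,6)
i=4: min(r-i=2, Z[1]=0)=0; Z[4]=0
i=5: min(r-i=1, Z[2]=0)=0; Z[5]=0
i=6: fresh scan; Z[6]=0
i=7: fresh scan; Z[7]=0
i=8: fresh scan; Z[8]=0
i=9: fresh scan; Z[9]=4 scan→box=[9,13)
i=10: min(r-i=3, Z[1]=0)=0; Z[10]=0
i=11: min(r-i=2, Z[2]=0)=0; Z[11]=0
i=12: min(r-i=1, Z[3]=3)=1; Z[12]=1
i=13: fresh scan; Z[13]=0
i=14: fresh scan; Z[14]=0
i=15: fresh scan; Z[15]=0
i=16: fresh scan; Z[16]=0
i=17: fresh scan; Z[17]=0
i=18: fresh scan; Z[18]=3 scan→box=[18,21)
i=19: min(r-i=2, Z[1]=0)=0; Z[19]=0
i=20: min(r-i=1, Z[2]=0)=0; Z[20]=0
i=21: fresh scan; Z[21]=0
i=22: fresh scan; Z[22]=0
i=23: fresh scan; Z[23]=0
i=24: fresh scan; Z[24]=1 scan→box=[24,25)
i=25: fresh scan; Z[25]=0
i=26: fresh scan; Z[26]=0
i=27: fresh scan; Z[27]=0

[28, 0, 0, 3, 0, 0, 0, 0, 0, 4, 0, 0, 1, 0, 0, 0, 0, 0, 3, 0, 0, 0, 0, 0, 1, 0, 0, 0]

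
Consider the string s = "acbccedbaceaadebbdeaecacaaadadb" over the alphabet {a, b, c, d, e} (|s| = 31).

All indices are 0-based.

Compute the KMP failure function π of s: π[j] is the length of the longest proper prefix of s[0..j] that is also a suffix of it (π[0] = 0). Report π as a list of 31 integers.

[0, 0, 0, 0, 0, 0, 0, 0, 1, 2, 0, 1, 1, 0, 0, 0, 0, 0, 0, 1, 0, 0, 1, 2, 1, 1, 1, 0, 1, 0, 0]

π[0] = 0
j=1 s[j]='c': π[1]=0 (border '')
j=2 s[j]='b': π[2]=0 (border '')
j=3 s[j]='c': π[3]=0 (border '')
j=4 s[j]='c': π[4]=0 (border '')
j=5 s[j]='e': π[5]=0 (border '')
j=6 s[j]='d': π[6]=0 (border '')
j=7 s[j]='b': π[7]=0 (border '')
j=8 s[j]='a': π[8]=1 (border 'a')
j=9 s[j]='c': π[9]=2 (border 'ac')
j=10 s[j]='e': k: 2→0; π[10]=0 (border '')
j=11 s[j]='a': π[11]=1 (border 'a')
j=12 s[j]='a': k: 1→0; π[12]=1 (border 'a')
j=13 s[j]='d': k: 1→0; π[13]=0 (border '')
j=14 s[j]='e': π[14]=0 (border '')
j=15 s[j]='b': π[15]=0 (border '')
j=16 s[j]='b': π[16]=0 (border '')
j=17 s[j]='d': π[17]=0 (border '')
j=18 s[j]='e': π[18]=0 (border '')
j=19 s[j]='a': π[19]=1 (border 'a')
j=20 s[j]='e': k: 1→0; π[20]=0 (border '')
j=21 s[j]='c': π[21]=0 (border '')
j=22 s[j]='a': π[22]=1 (border 'a')
j=23 s[j]='c': π[23]=2 (border 'ac')
j=24 s[j]='a': k: 2→0; π[24]=1 (border 'a')
j=25 s[j]='a': k: 1→0; π[25]=1 (border 'a')
j=26 s[j]='a': k: 1→0; π[26]=1 (border 'a')
j=27 s[j]='d': k: 1→0; π[27]=0 (border '')
j=28 s[j]='a': π[28]=1 (border 'a')
j=29 s[j]='d': k: 1→0; π[29]=0 (border '')
j=30 s[j]='b': π[30]=0 (border '')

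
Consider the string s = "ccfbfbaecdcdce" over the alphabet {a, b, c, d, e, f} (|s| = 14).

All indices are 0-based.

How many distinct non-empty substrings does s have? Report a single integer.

93

rank→(start, suffix):
  0 → (6, 'aecdcdce')
  1 → (5, 'baecdcdce')
  2 → (3, 'bfbaecdcdce')
  3 → (0, 'ccfbfbaecdcdce')
  4 → (8, 'cdcdce')
  5 → (10, 'cdce')
  6 → (12, 'ce')
  7 → (1, 'cfbfbaecdcdce')
  8 → (9, 'dcdce')
  9 → (11, 'dce')
  10 → (13, 'e')
  11 → (7, 'ecdcdce')
  12 → (4, 'fbaecdcdce')
  13 → (2, 'fbfbaecdcdce')

SA = [6, 5, 3, 0, 8, 10, 12, 1, 9, 11, 13, 7, 4, 2]
[i] adj suffixes → lcp
  [1] 6/5 → 0 ('')
  [2] 5/3 → 1 ('b')
  [3] 3/0 → 0 ('')
  [4] 0/8 → 1 ('c')
  [5] 8/10 → 3 ('cdc')
  [6] 10/12 → 1 ('c')
  [7] 12/1 → 1 ('c')
  [8] 1/9 → 0 ('')
  [9] 9/11 → 2 ('dc')
  [10] 11/13 → 0 ('')
  [11] 13/7 → 1 ('e')
  [12] 7/4 → 0 ('')
  [13] 4/2 → 2 ('fb')

n(n+1)/2 = 14·15/2 = 105
Σ LCP = 0 + 0 + 1 + 0 + 1 + 3 + 1 + 1 + 0 + 2 + 0 + 1 + 0 + 2 = 12
distinct = 105 − 12 = 93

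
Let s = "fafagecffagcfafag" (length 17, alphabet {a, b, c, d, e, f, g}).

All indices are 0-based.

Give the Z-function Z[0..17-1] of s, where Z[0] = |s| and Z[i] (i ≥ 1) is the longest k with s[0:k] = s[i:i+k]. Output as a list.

Z[0]=17
i=1: fresh scan; Z[1]=0
i=2: fresh scan; Z[2]=2 scan→box=[2,4)
i=3: min(r-i=1, Z[1]=0)=0; Z[3]=0
i=4: fresh scan; Z[4]=0
i=5: fresh scan; Z[5]=0
i=6: fresh scan; Z[6]=0
i=7: fresh scan; Z[7]=1 scan→box=[7,8)
i=8: fresh scan; Z[8]=2 scan→box=[8,10)
i=9: min(r-i=1, Z[1]=0)=0; Z[9]=0
i=10: fresh scan; Z[10]=0
i=11: fresh scan; Z[11]=0
i=12: fresh scan; Z[12]=5 scan→box=[12,17)
i=13: min(r-i=4, Z[1]=0)=0; Z[13]=0
i=14: min(r-i=3, Z[2]=2)=2; Z[14]=2
i=15: min(r-i=2, Z[3]=0)=0; Z[15]=0
i=16: min(r-i=1, Z[4]=0)=0; Z[16]=0

[17, 0, 2, 0, 0, 0, 0, 1, 2, 0, 0, 0, 5, 0, 2, 0, 0]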